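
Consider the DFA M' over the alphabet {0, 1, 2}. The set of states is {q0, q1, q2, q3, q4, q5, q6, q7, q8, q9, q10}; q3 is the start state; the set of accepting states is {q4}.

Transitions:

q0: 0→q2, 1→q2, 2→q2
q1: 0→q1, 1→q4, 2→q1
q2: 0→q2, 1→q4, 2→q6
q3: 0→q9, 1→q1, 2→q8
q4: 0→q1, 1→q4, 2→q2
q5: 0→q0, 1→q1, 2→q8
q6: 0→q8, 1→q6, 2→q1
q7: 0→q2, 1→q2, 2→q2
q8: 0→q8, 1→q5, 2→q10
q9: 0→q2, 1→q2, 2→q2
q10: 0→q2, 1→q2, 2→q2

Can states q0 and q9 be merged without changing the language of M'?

Reachable states from the start: {q0,q1,q2,q3,q4,q5,q6,q8,q9,q10}. Unreachable: {q7} — drop them.
Start with accepting vs non-accepting: {q4} | {q0,q1,q2,q3,q5,q6,q8,q9,q10}.
Split {q0,q1,q2,q3,q5,q6,q8,q9,q10} by δ(·,1) → {q0,q3,q5,q6,q8,q9,q10} and {q1,q2}.
Refine {q0,q3,q5,q6,q8,q9,q10} on symbol 0: members go to different blocks, giving {q3,q5,q6,q8} and {q0,q9,q10}.
Refine {q3,q5,q6,q8} on symbol 0: members go to different blocks, giving {q3,q5} and {q6,q8}.
On input 2, block {q1,q2} splits into {q1} and {q2}.
Split {q6,q8} by δ(·,1) → {q6} and {q8}.
Stable partition: {q4} | {q3,q5} | {q1} | {q0,q9,q10} | {q6} | {q2} | {q8} — 7 equivalence classes.
q0 and q9 lie in the same block of the stable partition, so they are equivalent — no string distinguishes them.

Yes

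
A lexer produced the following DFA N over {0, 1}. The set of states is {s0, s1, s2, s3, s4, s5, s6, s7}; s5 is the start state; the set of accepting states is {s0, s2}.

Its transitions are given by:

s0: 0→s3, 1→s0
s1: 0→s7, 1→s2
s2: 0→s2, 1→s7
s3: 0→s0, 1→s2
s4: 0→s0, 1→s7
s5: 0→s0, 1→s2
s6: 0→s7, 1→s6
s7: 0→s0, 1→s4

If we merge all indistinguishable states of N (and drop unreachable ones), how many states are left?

4

Reachable states from the start: {s0,s2,s3,s4,s5,s7}. Unreachable: {s1,s6} — drop them.
P0 = {s0,s2} | {s3,s4,s5,s7}.
Split {s0,s2} by δ(·,0) → {s0} and {s2}.
Split {s3,s4,s5,s7} by δ(·,1) → {s3,s5} and {s4,s7}.
The partition is now stable with 4 blocks: {s0} | {s3,s5} | {s2} | {s4,s7}.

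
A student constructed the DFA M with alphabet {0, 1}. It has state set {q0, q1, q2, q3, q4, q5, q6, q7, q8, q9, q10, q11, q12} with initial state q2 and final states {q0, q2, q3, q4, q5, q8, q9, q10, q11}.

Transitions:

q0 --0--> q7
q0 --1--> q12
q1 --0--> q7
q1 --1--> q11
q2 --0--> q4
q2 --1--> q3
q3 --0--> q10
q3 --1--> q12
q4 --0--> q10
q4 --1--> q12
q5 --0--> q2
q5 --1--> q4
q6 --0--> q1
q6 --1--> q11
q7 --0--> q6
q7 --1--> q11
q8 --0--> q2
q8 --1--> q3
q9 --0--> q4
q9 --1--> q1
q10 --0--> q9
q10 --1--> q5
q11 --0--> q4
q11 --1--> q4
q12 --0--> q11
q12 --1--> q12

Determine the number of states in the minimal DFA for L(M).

States {q0,q8} cannot be reached from the start state, so discard them.
Initial partition by acceptance: {q2,q3,q4,q5,q9,q10,q11} | {q1,q6,q7,q12}.
On input 1, block {q2,q3,q4,q5,q9,q10,q11} splits into {q2,q5,q10,q11} and {q3,q4,q9}.
On input 0, block {q2,q5,q10,q11} splits into {q2,q10,q11} and {q5}.
Split {q2,q10,q11} by δ(·,1) → {q2,q11} and {q10}.
Split {q1,q6,q7,q12} by δ(·,0) → {q1,q6,q7} and {q12}.
Refine {q3,q4,q9} on symbol 0: members go to different blocks, giving {q3,q4} and {q9}.
No further refinement is possible. Final partition (7 blocks): {q2,q11} | {q1,q6,q7} | {q3,q4} | {q5} | {q10} | {q12} | {q9}.

7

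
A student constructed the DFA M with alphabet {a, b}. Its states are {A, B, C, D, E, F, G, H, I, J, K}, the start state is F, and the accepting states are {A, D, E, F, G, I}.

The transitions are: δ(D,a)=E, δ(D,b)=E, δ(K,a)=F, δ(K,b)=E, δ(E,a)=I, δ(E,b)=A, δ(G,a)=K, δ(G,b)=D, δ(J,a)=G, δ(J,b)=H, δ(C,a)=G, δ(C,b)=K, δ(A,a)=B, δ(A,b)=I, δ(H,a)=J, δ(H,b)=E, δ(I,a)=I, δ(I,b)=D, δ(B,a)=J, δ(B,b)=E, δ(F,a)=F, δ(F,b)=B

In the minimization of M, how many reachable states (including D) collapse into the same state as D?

1

States {C} cannot be reached from the start state, so discard them.
P0 = {A,D,E,F,G,I} | {B,H,J,K}.
Refine {A,D,E,F,G,I} on symbol a: members go to different blocks, giving {D,E,F,I} and {A,G}.
On input b, block {D,E,F,I} splits into {D,I} and {E} and {F}.
Refine {D,I} on symbol a: members go to different blocks, giving {D} and {I}.
Refine {B,H,J,K} on symbol a: members go to different blocks, giving {B,H} and {J} and {K}.
Refine {A,G} on symbol a: members go to different blocks, giving {A} and {G}.
No further refinement is possible. Final partition (9 blocks): {D} | {B,H} | {A} | {E} | {F} | {I} | {J} | {K} | {G}.
The equivalence class containing D is {D}, of size 1.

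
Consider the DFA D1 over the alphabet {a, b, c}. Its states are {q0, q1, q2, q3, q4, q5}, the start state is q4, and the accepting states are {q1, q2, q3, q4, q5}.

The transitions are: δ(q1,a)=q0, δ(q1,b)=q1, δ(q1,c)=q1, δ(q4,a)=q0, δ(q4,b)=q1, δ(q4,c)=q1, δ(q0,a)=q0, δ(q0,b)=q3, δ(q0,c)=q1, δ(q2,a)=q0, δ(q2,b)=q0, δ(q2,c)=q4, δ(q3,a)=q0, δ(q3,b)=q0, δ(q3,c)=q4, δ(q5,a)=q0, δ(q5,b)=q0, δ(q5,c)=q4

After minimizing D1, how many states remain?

States {q2,q5} cannot be reached from the start state, so discard them.
P0 = {q1,q3,q4} | {q0}.
On input b, block {q1,q3,q4} splits into {q1,q4} and {q3}.
No further refinement is possible. Final partition (3 blocks): {q1,q4} | {q0} | {q3}.

3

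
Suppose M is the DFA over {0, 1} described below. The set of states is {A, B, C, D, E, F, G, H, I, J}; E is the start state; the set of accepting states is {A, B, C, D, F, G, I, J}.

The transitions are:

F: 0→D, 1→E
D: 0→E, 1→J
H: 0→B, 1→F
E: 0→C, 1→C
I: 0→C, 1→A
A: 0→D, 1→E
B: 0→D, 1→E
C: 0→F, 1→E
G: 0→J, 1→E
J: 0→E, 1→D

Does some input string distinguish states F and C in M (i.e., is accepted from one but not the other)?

Yes

Reachable states from the start: {C,D,E,F,J}. Unreachable: {A,B,G,H,I} — drop them.
Start with accepting vs non-accepting: {C,D,F,J} | {E}.
Refine {C,D,F,J} on symbol 0: members go to different blocks, giving {C,F} and {D,J}.
Refine {C,F} on symbol 0: members go to different blocks, giving {C} and {F}.
No further refinement is possible. Final partition (4 blocks): {C} | {E} | {D,J} | {F}.
F and C end up in different blocks, so they are distinguishable. For instance, the string '00' is accepted from only C.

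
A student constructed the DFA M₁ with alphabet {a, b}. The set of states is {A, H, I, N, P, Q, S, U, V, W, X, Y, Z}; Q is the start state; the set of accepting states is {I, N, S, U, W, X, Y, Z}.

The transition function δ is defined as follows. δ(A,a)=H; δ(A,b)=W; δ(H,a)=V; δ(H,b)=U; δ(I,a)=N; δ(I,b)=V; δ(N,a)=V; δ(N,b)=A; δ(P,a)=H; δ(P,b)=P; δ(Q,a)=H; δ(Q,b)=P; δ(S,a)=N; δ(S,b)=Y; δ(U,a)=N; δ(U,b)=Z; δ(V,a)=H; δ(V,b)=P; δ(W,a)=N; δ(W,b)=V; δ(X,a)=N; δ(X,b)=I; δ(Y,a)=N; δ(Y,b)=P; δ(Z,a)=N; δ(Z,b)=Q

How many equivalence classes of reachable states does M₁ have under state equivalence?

States {I,S,X,Y} cannot be reached from the start state, so discard them.
Initial partition by acceptance: {N,U,W,Z} | {A,H,P,Q,V}.
Split {N,U,W,Z} by δ(·,a) → {U,W,Z} and {N}.
Split {U,W,Z} by δ(·,b) → {W,Z} and {U}.
On input b, block {A,H,P,Q,V} splits into {P,Q,V} and {H} and {A}.
Stable partition: {W,Z} | {P,Q,V} | {N} | {U} | {H} | {A} — 6 equivalence classes.

6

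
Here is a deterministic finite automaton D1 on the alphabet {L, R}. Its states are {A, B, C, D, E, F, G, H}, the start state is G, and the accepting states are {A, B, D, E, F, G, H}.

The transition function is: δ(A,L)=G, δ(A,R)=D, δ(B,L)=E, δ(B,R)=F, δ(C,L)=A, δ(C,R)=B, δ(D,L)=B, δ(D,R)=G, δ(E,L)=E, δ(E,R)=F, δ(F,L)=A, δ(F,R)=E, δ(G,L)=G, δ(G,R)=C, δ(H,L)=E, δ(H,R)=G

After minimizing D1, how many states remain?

6

States {H} cannot be reached from the start state, so discard them.
P0 = {A,B,D,E,F,G} | {C}.
On input R, block {A,B,D,E,F,G} splits into {A,B,D,E,F} and {G}.
On input L, block {A,B,D,E,F} splits into {B,D,E,F} and {A}.
Split {B,D,E,F} by δ(·,L) → {B,D,E} and {F}.
On input R, block {B,D,E} splits into {B,E} and {D}.
The partition is now stable with 6 blocks: {B,E} | {C} | {G} | {A} | {F} | {D}.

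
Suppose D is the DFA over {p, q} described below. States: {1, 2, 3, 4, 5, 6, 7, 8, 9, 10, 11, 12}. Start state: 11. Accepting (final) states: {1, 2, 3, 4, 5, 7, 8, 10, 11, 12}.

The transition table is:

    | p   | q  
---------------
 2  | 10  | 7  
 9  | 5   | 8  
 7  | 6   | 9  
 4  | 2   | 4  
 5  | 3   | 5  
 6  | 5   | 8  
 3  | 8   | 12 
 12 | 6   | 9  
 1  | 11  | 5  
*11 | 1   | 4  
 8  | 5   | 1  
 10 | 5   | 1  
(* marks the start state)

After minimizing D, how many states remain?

Every state is reachable, so we keep all 12.
P0 = {1,2,3,4,5,7,8,10,11,12} | {6,9}.
Split {1,2,3,4,5,7,8,10,11,12} by δ(·,p) → {1,2,3,4,5,8,10,11} and {7,12}.
Split {1,2,3,4,5,8,10,11} by δ(·,q) → {1,4,5,8,10,11} and {2,3}.
Refine {1,4,5,8,10,11} on symbol p: members go to different blocks, giving {1,8,10,11} and {4,5}.
Split {1,8,10,11} by δ(·,p) → {1,11} and {8,10}.
Stable partition: {1,11} | {6,9} | {7,12} | {2,3} | {4,5} | {8,10} — 6 equivalence classes.

6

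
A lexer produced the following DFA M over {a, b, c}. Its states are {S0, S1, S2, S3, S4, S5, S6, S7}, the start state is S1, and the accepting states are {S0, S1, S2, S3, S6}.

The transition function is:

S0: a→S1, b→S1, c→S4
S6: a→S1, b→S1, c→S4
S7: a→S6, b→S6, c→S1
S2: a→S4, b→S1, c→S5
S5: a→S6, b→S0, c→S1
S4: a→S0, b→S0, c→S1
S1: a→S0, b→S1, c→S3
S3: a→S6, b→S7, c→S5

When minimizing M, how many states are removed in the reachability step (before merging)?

BFS from S1 reaches {S0, S1, S3, S4, S5, S6, S7}; the 1 state(s) S2 are never visited.

1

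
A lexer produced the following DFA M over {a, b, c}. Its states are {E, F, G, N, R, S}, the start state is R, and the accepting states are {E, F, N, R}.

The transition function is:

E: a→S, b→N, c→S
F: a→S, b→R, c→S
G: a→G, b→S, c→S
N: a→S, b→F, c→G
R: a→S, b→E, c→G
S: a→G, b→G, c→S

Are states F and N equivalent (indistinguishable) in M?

All states are reachable from the start state.
Initial partition by acceptance: {E,F,N,R} | {G,S}.
Stable partition: {E,F,N,R} | {G,S} — 2 equivalence classes.
F and N lie in the same block of the stable partition, so they are equivalent — no string distinguishes them.

Yes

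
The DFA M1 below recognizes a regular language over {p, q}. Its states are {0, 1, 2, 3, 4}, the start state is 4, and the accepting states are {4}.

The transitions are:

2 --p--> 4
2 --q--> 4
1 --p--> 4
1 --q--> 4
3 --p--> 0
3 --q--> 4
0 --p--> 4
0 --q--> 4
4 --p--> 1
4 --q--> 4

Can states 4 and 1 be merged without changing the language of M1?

Reachable states from the start: {1,4}. Unreachable: {0,2,3} — drop them.
P0 = {4} | {1}.
No further refinement is possible. Final partition (2 blocks): {4} | {1}.
4 and 1 end up in different blocks, so they are distinguishable. For instance, the string 'ε' is accepted from only 4.

No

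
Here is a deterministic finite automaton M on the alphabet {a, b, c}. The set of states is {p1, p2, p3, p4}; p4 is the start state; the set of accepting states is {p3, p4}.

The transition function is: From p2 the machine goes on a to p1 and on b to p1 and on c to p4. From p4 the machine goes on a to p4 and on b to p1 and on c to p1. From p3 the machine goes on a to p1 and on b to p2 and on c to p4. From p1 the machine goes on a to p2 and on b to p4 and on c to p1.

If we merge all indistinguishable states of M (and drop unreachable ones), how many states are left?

Reachable states from the start: {p1,p2,p4}. Unreachable: {p3} — drop them.
Initial partition by acceptance: {p4} | {p1,p2}.
On input b, block {p1,p2} splits into {p1} and {p2}.
The partition is now stable with 3 blocks: {p4} | {p1} | {p2}.

3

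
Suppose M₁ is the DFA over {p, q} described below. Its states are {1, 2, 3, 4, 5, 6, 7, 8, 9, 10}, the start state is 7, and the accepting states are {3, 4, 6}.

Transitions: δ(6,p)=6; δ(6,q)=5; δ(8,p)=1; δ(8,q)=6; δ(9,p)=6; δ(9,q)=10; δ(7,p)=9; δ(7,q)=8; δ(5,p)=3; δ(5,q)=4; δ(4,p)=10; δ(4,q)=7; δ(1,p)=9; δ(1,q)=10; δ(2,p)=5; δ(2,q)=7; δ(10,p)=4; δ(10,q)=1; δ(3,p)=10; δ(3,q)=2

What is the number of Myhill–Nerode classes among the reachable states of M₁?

10

Every state is reachable, so we keep all 10.
Start with accepting vs non-accepting: {3,4,6} | {1,2,5,7,8,9,10}.
On input p, block {3,4,6} splits into {3,4} and {6}.
Split {1,2,5,7,8,9,10} by δ(·,p) → {1,2,7,8} and {5,10} and {9}.
Split {1,2,7,8} by δ(·,p) → {1,7} and {2} and {8}.
On input q, block {3,4} splits into {3} and {4}.
On input q, block {1,7} splits into {1} and {7}.
Refine {5,10} on symbol p: members go to different blocks, giving {5} and {10}.
The partition is now stable with 10 blocks: {3} | {1} | {6} | {5} | {9} | {2} | {8} | {4} | {7} | {10}.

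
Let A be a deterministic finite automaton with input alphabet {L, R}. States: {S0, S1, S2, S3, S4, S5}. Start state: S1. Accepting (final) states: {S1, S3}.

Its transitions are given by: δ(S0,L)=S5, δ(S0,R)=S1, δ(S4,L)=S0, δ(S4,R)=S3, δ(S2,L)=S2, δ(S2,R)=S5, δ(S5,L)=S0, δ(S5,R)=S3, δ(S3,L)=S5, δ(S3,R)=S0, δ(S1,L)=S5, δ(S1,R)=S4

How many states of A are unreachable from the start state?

Starting at S1 and following transitions, the reachable set is {S0, S1, S3, S4, S5}. That leaves S2 unreachable — 1 in total.

1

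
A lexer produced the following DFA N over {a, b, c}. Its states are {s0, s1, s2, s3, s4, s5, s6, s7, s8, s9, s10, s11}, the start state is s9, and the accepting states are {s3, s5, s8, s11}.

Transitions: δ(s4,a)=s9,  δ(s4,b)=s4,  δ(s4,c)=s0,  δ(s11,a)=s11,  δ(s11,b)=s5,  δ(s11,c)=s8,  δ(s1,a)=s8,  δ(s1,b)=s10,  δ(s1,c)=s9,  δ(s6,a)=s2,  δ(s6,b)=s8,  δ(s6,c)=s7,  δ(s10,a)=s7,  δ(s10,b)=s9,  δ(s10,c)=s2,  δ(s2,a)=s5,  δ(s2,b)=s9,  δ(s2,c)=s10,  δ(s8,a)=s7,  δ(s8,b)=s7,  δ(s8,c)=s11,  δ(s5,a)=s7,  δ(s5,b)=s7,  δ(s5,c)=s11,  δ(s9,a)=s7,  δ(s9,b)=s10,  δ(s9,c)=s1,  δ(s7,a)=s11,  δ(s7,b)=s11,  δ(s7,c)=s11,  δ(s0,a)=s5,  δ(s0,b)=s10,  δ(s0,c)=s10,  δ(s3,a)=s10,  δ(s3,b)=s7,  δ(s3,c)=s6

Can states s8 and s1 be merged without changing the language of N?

No

First remove the unreachable states {s0,s3,s4,s6}; 8 states remain.
P0 = {s5,s8,s11} | {s1,s2,s7,s9,s10}.
Refine {s5,s8,s11} on symbol a: members go to different blocks, giving {s5,s8} and {s11}.
Split {s1,s2,s7,s9,s10} by δ(·,a) → {s1,s2} and {s9,s10} and {s7}.
Stable partition: {s5,s8} | {s1,s2} | {s11} | {s9,s10} | {s7} — 5 equivalence classes.
s8 and s1 end up in different blocks, so they are distinguishable. For instance, the string 'ε' is accepted from only s8.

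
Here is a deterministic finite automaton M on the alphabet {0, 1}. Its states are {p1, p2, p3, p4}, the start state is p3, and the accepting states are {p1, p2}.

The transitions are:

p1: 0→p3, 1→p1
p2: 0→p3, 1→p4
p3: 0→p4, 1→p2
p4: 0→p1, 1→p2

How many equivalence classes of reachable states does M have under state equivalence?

4

Every state is reachable, so we keep all 4.
P0 = {p1,p2} | {p3,p4}.
Split {p1,p2} by δ(·,1) → {p1} and {p2}.
Split {p3,p4} by δ(·,0) → {p3} and {p4}.
Stable partition: {p1} | {p3} | {p2} | {p4} — 4 equivalence classes.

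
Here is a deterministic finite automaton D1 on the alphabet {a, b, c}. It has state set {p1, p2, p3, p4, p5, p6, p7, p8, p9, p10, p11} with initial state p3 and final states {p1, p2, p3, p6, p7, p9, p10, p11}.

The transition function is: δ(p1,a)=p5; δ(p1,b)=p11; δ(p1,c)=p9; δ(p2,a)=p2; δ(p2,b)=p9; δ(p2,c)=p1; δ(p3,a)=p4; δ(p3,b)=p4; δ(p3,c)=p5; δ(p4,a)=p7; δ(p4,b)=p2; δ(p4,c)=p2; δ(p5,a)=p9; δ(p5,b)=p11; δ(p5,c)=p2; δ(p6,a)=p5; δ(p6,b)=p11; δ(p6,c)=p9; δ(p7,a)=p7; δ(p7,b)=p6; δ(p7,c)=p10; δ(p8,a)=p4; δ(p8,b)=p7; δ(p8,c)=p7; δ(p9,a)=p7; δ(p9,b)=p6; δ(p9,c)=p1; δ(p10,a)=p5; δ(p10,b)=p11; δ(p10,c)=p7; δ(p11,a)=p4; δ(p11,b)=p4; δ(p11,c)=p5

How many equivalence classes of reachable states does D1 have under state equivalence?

6

States {p8} cannot be reached from the start state, so discard them.
Start with accepting vs non-accepting: {p1,p2,p3,p6,p7,p9,p10,p11} | {p4,p5}.
On input a, block {p1,p2,p3,p6,p7,p9,p10,p11} splits into {p1,p3,p6,p10,p11} and {p2,p7,p9}.
Refine {p1,p3,p6,p10,p11} on symbol b: members go to different blocks, giving {p1,p6,p10} and {p3,p11}.
Split {p4,p5} by δ(·,b) → {p4} and {p5}.
Refine {p2,p7,p9} on symbol b: members go to different blocks, giving {p7,p9} and {p2}.
The partition is now stable with 6 blocks: {p1,p6,p10} | {p4} | {p7,p9} | {p3,p11} | {p5} | {p2}.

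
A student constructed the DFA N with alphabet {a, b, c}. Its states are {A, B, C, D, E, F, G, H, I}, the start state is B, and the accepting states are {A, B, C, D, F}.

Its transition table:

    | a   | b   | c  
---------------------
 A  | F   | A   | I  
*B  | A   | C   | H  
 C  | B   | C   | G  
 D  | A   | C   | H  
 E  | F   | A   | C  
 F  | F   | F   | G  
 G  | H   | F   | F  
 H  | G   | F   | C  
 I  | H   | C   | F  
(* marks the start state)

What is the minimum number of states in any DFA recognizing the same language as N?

2

States {D,E} cannot be reached from the start state, so discard them.
Initial partition by acceptance: {A,B,C,F} | {G,H,I}.
No further refinement is possible. Final partition (2 blocks): {A,B,C,F} | {G,H,I}.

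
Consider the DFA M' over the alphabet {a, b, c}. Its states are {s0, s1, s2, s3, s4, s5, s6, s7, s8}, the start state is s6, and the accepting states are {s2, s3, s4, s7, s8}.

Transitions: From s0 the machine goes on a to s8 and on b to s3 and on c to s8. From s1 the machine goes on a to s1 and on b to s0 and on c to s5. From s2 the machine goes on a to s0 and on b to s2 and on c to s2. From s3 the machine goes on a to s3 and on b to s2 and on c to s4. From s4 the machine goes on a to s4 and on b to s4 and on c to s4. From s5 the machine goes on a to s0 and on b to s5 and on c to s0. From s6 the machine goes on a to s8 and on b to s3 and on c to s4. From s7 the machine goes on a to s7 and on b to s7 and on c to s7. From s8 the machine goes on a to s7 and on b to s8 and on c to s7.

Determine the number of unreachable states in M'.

2

Starting at s6 and following transitions, the reachable set is {s0, s2, s3, s4, s6, s7, s8}. That leaves s1, s5 unreachable — 2 in total.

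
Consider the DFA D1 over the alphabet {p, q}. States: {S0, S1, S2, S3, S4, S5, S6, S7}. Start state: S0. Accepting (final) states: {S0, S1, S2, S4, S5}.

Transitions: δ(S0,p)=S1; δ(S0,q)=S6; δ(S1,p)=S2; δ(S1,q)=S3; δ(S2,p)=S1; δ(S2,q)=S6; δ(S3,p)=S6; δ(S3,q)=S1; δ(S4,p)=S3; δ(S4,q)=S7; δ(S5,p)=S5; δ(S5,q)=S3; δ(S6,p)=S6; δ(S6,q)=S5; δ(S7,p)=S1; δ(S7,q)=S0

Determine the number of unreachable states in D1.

Starting at S0 and following transitions, the reachable set is {S0, S1, S2, S3, S5, S6}. That leaves S4, S7 unreachable — 2 in total.

2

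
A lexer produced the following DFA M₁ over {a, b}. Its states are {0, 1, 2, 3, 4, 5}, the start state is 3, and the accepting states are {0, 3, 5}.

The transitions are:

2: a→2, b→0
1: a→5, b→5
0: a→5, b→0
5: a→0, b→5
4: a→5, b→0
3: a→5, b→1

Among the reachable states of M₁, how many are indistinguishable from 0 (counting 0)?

2

States {2,4} cannot be reached from the start state, so discard them.
P0 = {0,3,5} | {1}.
On input b, block {0,3,5} splits into {0,5} and {3}.
No further refinement is possible. Final partition (3 blocks): {0,5} | {1} | {3}.
The equivalence class containing 0 is {0,5}, of size 2.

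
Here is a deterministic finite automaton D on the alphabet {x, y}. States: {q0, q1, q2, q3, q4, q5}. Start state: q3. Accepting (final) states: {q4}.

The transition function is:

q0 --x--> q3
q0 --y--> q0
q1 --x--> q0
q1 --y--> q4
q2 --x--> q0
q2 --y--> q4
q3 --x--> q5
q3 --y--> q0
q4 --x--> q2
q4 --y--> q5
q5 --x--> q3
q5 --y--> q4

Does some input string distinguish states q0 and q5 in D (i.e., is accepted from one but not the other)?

Yes

States {q1} cannot be reached from the start state, so discard them.
Initial partition by acceptance: {q4} | {q0,q2,q3,q5}.
Split {q0,q2,q3,q5} by δ(·,y) → {q0,q3} and {q2,q5}.
On input x, block {q0,q3} splits into {q0} and {q3}.
Refine {q2,q5} on symbol x: members go to different blocks, giving {q2} and {q5}.
The partition is now stable with 5 blocks: {q4} | {q0} | {q2} | {q3} | {q5}.
q0 and q5 end up in different blocks, so they are distinguishable. For instance, the string 'y' is accepted from only q5.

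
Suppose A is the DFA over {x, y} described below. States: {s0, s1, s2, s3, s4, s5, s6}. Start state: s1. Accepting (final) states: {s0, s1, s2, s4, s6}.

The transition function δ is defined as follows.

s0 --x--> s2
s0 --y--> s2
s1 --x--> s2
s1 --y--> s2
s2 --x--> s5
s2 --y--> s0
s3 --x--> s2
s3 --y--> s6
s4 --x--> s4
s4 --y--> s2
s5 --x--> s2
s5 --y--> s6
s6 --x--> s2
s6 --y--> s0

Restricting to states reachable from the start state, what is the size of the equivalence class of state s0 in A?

2

First remove the unreachable states {s3,s4}; 5 states remain.
Initial partition by acceptance: {s0,s1,s2,s6} | {s5}.
On input x, block {s0,s1,s2,s6} splits into {s0,s1,s6} and {s2}.
On input y, block {s0,s1,s6} splits into {s0,s1} and {s6}.
The partition is now stable with 4 blocks: {s0,s1} | {s5} | {s2} | {s6}.
The equivalence class containing s0 is {s0,s1}, of size 2.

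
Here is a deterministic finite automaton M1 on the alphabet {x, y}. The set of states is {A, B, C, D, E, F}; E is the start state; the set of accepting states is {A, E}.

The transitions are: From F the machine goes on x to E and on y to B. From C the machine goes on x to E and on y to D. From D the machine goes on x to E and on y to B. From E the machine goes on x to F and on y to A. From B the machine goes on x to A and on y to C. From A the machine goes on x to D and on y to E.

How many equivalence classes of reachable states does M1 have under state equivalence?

2

Start with accepting vs non-accepting: {A,E} | {B,C,D,F}.
The partition is now stable with 2 blocks: {A,E} | {B,C,D,F}.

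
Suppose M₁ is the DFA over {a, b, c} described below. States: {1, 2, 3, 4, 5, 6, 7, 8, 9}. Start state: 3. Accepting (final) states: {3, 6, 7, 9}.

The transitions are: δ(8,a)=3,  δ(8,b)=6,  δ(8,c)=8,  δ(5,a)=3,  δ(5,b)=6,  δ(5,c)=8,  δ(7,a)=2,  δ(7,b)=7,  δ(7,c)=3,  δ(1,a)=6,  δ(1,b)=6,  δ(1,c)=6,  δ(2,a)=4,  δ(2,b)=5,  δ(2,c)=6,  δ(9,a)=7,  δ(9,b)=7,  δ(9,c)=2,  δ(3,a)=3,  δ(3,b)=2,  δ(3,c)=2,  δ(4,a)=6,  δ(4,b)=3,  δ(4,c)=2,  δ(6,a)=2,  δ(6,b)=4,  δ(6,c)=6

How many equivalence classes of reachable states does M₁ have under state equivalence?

5

States {1,7,9} cannot be reached from the start state, so discard them.
Initial partition by acceptance: {3,6} | {2,4,5,8}.
On input a, block {3,6} splits into {3} and {6}.
On input a, block {2,4,5,8} splits into {5,8} and {2} and {4}.
Stable partition: {3} | {5,8} | {6} | {2} | {4} — 5 equivalence classes.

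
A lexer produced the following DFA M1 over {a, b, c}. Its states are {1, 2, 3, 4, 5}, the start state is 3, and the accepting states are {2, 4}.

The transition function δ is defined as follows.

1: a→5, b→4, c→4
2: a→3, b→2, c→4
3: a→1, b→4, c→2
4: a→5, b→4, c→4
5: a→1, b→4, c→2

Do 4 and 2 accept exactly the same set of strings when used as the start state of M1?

Yes

P0 = {2,4} | {1,3,5}.
No further refinement is possible. Final partition (2 blocks): {2,4} | {1,3,5}.
4 and 2 lie in the same block of the stable partition, so they are equivalent — no string distinguishes them.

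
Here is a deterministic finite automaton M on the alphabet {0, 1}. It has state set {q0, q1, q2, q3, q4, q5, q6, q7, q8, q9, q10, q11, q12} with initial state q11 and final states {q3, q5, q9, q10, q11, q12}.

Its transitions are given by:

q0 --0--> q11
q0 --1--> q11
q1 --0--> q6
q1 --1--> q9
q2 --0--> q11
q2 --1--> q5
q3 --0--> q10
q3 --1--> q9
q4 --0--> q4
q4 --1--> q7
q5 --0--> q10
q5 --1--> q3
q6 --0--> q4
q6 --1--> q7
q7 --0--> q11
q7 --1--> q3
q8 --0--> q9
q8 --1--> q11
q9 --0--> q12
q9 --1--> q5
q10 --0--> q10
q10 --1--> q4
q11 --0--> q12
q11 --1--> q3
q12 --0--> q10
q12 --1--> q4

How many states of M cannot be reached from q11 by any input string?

5

BFS from q11 reaches {q3, q4, q5, q7, q9, q10, q11, q12}; the 5 state(s) q0, q1, q2, q6, q8 are never visited.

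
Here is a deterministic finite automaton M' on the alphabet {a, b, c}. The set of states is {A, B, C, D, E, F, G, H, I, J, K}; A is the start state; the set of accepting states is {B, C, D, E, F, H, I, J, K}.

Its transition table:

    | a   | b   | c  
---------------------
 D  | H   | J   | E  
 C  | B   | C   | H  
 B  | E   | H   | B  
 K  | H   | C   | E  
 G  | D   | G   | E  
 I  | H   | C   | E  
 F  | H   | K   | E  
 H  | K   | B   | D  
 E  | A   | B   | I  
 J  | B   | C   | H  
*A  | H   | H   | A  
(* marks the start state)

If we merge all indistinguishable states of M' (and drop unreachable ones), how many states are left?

States {F,G} cannot be reached from the start state, so discard them.
Initial partition by acceptance: {B,C,D,E,H,I,J,K} | {A}.
On input a, block {B,C,D,E,H,I,J,K} splits into {B,C,D,H,I,J,K} and {E}.
On input a, block {B,C,D,H,I,J,K} splits into {C,D,H,I,J,K} and {B}.
On input a, block {C,D,H,I,J,K} splits into {D,H,I,K} and {C,J}.
On input b, block {D,H,I,K} splits into {D,I,K} and {H}.
No further refinement is possible. Final partition (6 blocks): {D,I,K} | {A} | {E} | {B} | {C,J} | {H}.

6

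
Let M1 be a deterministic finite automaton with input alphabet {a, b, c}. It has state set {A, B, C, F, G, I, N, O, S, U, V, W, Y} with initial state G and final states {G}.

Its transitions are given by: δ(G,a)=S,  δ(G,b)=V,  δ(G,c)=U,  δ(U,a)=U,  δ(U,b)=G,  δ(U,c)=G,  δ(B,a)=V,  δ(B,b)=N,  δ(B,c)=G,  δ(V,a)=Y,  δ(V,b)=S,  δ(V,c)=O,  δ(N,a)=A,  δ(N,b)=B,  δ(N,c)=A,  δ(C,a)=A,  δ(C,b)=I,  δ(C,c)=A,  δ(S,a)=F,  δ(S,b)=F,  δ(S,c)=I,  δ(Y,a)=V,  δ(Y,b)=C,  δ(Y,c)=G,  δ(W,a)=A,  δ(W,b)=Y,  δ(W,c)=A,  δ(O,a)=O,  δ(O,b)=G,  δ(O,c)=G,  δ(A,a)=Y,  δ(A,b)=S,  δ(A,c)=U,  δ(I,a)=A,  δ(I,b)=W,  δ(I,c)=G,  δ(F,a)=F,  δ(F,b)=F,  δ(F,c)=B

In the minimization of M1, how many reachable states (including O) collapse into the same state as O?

2

Every state is reachable, so we keep all 13.
P0 = {G} | {A,B,C,F,I,N,O,S,U,V,W,Y}.
On input b, block {A,B,C,F,I,N,O,S,U,V,W,Y} splits into {A,B,C,F,I,N,S,V,W,Y} and {O,U}.
On input c, block {A,B,C,F,I,N,S,V,W,Y} splits into {C,F,N,S,W} and {B,I,Y} and {A,V}.
Refine {C,F,N,S,W} on symbol a: members go to different blocks, giving {C,N,W} and {F,S}.
No further refinement is possible. Final partition (6 blocks): {G} | {C,N,W} | {O,U} | {B,I,Y} | {A,V} | {F,S}.
State O belongs to the block {O,U}, which has 2 states.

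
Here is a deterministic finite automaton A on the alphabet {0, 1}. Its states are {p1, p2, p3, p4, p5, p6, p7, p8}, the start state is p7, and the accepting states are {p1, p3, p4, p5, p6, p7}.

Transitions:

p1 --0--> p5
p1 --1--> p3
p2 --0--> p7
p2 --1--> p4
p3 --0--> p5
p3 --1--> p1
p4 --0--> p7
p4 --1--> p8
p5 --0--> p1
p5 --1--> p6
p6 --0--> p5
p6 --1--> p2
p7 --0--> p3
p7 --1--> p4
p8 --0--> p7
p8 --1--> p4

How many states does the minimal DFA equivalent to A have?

Every state is reachable, so we keep all 8.
Initial partition by acceptance: {p1,p3,p4,p5,p6,p7} | {p2,p8}.
Split {p1,p3,p4,p5,p6,p7} by δ(·,1) → {p1,p3,p5,p7} and {p4,p6}.
On input 1, block {p1,p3,p5,p7} splits into {p1,p3} and {p5,p7}.
The partition is now stable with 4 blocks: {p1,p3} | {p2,p8} | {p4,p6} | {p5,p7}.

4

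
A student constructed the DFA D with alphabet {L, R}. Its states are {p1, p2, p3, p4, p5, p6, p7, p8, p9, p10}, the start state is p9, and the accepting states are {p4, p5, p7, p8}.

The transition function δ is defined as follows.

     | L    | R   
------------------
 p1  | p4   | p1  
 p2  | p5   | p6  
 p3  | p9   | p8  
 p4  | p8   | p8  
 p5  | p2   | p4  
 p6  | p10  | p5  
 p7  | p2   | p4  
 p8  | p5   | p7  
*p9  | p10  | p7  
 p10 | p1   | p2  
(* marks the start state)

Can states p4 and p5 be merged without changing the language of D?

States {p3} cannot be reached from the start state, so discard them.
Initial partition by acceptance: {p4,p5,p7,p8} | {p1,p2,p6,p9,p10}.
Refine {p4,p5,p7,p8} on symbol L: members go to different blocks, giving {p4,p8} and {p5,p7}.
Split {p4,p8} by δ(·,L) → {p4} and {p8}.
Refine {p1,p2,p6,p9,p10} on symbol L: members go to different blocks, giving {p6,p9,p10} and {p1} and {p2}.
Split {p6,p9,p10} by δ(·,L) → {p6,p9} and {p10}.
The partition is now stable with 7 blocks: {p4} | {p6,p9} | {p5,p7} | {p8} | {p1} | {p2} | {p10}.
p4 and p5 end up in different blocks, so they are distinguishable. For instance, the string 'L' is accepted from only p4.

No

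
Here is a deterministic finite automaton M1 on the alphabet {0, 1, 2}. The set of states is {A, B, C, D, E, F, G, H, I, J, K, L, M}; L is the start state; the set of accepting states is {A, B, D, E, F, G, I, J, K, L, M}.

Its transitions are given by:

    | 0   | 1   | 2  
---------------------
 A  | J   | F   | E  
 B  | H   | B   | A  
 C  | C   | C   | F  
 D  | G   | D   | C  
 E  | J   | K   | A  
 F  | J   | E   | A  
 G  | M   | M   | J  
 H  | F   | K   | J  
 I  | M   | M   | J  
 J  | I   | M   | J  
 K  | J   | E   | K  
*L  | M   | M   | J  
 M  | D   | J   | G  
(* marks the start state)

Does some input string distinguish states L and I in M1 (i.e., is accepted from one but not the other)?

No

States {B,H} cannot be reached from the start state, so discard them.
P0 = {A,D,E,F,G,I,J,K,L,M} | {C}.
Split {A,D,E,F,G,I,J,K,L,M} by δ(·,2) → {A,E,F,G,I,J,K,L,M} and {D}.
Split {A,E,F,G,I,J,K,L,M} by δ(·,0) → {A,E,F,G,I,J,K,L} and {M}.
On input 0, block {A,E,F,G,I,J,K,L} splits into {A,E,F,J,K} and {G,I,L}.
Refine {A,E,F,J,K} on symbol 0: members go to different blocks, giving {A,E,F,K} and {J}.
Stable partition: {A,E,F,K} | {C} | {D} | {M} | {G,I,L} | {J} — 6 equivalence classes.
L and I lie in the same block of the stable partition, so they are equivalent — no string distinguishes them.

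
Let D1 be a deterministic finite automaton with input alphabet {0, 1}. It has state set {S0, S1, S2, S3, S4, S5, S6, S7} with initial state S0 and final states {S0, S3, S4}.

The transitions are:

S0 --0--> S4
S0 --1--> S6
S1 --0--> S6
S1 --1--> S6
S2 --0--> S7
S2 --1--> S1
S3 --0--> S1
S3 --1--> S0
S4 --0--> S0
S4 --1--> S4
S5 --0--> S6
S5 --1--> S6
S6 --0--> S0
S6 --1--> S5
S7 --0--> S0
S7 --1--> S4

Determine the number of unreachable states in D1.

BFS from S0 reaches {S0, S4, S5, S6}; the 4 state(s) S1, S2, S3, S7 are never visited.

4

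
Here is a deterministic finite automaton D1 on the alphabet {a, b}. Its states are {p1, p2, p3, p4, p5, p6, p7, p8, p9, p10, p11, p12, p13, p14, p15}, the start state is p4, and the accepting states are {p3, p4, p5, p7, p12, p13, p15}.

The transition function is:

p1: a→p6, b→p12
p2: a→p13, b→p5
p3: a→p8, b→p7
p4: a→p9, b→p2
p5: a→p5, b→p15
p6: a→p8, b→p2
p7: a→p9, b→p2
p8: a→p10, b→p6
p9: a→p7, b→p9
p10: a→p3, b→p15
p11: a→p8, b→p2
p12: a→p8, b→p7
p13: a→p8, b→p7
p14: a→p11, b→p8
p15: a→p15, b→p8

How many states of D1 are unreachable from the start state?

No path from p4 leads to p1, p11, p12, p14; the other 11 states are all reachable.

4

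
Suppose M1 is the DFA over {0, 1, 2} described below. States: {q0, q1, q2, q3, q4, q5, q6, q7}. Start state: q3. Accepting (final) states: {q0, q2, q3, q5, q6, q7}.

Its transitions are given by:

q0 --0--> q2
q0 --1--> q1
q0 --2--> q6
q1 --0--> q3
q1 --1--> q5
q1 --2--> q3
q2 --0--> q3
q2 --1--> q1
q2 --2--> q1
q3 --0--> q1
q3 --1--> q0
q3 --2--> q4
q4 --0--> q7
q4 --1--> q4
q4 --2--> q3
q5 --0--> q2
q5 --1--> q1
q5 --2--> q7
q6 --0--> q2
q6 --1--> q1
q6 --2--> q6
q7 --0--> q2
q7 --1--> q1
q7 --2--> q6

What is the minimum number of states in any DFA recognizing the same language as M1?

Every state is reachable, so we keep all 8.
P0 = {q0,q2,q3,q5,q6,q7} | {q1,q4}.
Refine {q0,q2,q3,q5,q6,q7} on symbol 0: members go to different blocks, giving {q0,q2,q5,q6,q7} and {q3}.
Split {q0,q2,q5,q6,q7} by δ(·,0) → {q0,q5,q6,q7} and {q2}.
Refine {q1,q4} on symbol 0: members go to different blocks, giving {q1} and {q4}.
No further refinement is possible. Final partition (5 blocks): {q0,q5,q6,q7} | {q1} | {q3} | {q2} | {q4}.

5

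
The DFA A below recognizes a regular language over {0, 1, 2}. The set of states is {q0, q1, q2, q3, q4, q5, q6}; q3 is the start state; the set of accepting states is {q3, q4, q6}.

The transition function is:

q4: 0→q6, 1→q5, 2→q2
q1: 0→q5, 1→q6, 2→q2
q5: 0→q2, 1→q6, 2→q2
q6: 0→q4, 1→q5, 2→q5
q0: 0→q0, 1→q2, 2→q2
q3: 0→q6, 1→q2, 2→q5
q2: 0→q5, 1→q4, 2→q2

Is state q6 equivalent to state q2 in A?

States {q0,q1} cannot be reached from the start state, so discard them.
P0 = {q3,q4,q6} | {q2,q5}.
The partition is now stable with 2 blocks: {q3,q4,q6} | {q2,q5}.
q6 and q2 end up in different blocks, so they are distinguishable. For instance, the string 'ε' is accepted from only q6.

No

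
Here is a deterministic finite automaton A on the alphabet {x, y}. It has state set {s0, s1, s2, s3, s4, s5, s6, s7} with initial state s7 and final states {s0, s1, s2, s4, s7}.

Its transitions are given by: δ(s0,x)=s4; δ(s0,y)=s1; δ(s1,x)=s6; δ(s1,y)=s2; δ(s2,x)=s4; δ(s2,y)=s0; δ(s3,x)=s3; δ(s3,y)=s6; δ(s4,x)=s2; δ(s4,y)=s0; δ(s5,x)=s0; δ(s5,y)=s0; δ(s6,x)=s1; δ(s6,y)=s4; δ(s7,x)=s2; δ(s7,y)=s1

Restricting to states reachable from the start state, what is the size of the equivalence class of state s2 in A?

First remove the unreachable states {s3,s5}; 6 states remain.
Initial partition by acceptance: {s0,s1,s2,s4,s7} | {s6}.
Split {s0,s1,s2,s4,s7} by δ(·,x) → {s0,s2,s4,s7} and {s1}.
Refine {s0,s2,s4,s7} on symbol y: members go to different blocks, giving {s0,s7} and {s2,s4}.
Stable partition: {s0,s7} | {s6} | {s1} | {s2,s4} — 4 equivalence classes.
The equivalence class containing s2 is {s2,s4}, of size 2.

2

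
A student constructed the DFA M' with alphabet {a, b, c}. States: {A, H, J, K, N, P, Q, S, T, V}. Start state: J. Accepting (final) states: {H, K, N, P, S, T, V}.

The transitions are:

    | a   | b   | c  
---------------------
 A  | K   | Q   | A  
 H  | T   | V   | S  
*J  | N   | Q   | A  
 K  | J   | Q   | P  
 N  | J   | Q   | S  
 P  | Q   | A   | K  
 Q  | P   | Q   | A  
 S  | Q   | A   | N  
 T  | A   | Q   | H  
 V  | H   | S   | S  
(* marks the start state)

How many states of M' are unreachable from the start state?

BFS from J reaches {A, J, K, N, P, Q, S}; the 3 state(s) H, T, V are never visited.

3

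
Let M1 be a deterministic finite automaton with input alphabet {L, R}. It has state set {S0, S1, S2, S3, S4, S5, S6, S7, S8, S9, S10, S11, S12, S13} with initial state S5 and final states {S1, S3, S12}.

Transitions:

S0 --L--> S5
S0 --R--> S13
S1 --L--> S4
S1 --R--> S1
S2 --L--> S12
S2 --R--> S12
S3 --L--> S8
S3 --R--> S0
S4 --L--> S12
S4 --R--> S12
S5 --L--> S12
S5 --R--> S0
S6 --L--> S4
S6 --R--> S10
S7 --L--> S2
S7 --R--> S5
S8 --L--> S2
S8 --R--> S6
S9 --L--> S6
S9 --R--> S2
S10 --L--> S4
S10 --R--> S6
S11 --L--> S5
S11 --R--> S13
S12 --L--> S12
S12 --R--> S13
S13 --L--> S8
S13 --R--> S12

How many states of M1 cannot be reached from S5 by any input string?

5

No path from S5 leads to S1, S3, S7, S9, S11; the other 9 states are all reachable.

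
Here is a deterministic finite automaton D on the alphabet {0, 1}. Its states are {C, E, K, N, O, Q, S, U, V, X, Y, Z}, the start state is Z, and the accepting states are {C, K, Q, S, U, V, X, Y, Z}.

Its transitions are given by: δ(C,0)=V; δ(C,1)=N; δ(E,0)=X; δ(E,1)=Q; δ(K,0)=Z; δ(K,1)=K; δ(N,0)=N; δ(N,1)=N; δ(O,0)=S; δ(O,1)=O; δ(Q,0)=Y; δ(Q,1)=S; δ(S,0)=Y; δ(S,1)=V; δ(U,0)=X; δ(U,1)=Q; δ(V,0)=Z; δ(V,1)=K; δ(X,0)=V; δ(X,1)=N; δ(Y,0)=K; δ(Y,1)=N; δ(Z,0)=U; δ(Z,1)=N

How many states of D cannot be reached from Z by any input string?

BFS from Z reaches {K, N, Q, S, U, V, X, Y, Z}; the 3 state(s) C, E, O are never visited.

3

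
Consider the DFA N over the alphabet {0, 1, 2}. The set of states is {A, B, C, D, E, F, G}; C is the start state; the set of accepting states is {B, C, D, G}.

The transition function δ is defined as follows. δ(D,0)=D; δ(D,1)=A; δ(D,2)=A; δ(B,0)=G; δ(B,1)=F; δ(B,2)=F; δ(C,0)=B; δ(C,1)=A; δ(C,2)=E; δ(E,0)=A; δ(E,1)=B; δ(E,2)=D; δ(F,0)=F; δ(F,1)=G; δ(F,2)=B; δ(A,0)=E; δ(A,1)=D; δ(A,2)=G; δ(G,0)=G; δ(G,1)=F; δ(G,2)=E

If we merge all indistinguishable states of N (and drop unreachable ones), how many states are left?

2

P0 = {B,C,D,G} | {A,E,F}.
Stable partition: {B,C,D,G} | {A,E,F} — 2 equivalence classes.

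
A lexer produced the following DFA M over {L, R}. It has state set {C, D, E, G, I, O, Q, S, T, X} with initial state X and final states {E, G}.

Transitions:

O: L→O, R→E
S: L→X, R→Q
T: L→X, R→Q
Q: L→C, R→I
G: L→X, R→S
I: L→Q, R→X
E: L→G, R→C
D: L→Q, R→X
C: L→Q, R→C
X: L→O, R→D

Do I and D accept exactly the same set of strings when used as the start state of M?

Yes

Reachable states from the start: {C,D,E,G,I,O,Q,S,X}. Unreachable: {T} — drop them.
Start with accepting vs non-accepting: {E,G} | {C,D,I,O,Q,S,X}.
On input L, block {E,G} splits into {E} and {G}.
On input R, block {C,D,I,O,Q,S,X} splits into {C,D,I,Q,S,X} and {O}.
On input L, block {C,D,I,Q,S,X} splits into {C,D,I,Q,S} and {X}.
Split {C,D,I,Q,S} by δ(·,L) → {C,D,I,Q} and {S}.
Refine {C,D,I,Q} on symbol R: members go to different blocks, giving {D,I} and {C,Q}.
On input R, block {C,Q} splits into {Q} and {C}.
The partition is now stable with 8 blocks: {E} | {D,I} | {G} | {O} | {X} | {S} | {Q} | {C}.
I and D lie in the same block of the stable partition, so they are equivalent — no string distinguishes them.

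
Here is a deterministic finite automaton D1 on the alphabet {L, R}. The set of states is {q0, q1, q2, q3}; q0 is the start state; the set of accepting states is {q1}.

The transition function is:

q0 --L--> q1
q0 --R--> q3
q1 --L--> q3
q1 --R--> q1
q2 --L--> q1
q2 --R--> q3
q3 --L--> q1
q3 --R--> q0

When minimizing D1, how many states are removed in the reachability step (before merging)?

1

BFS from q0 reaches {q0, q1, q3}; the 1 state(s) q2 are never visited.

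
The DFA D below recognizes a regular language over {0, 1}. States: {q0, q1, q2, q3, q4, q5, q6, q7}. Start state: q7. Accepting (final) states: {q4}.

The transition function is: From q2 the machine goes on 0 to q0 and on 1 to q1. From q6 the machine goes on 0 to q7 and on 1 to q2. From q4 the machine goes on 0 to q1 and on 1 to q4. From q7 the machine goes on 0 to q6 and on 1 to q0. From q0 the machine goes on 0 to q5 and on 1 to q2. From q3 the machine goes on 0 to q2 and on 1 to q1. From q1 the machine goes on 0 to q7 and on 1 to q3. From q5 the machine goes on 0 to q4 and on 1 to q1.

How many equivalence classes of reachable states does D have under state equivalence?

Every state is reachable, so we keep all 8.
Start with accepting vs non-accepting: {q4} | {q0,q1,q2,q3,q5,q6,q7}.
Split {q0,q1,q2,q3,q5,q6,q7} by δ(·,0) → {q0,q1,q2,q3,q6,q7} and {q5}.
Split {q0,q1,q2,q3,q6,q7} by δ(·,0) → {q1,q2,q3,q6,q7} and {q0}.
On input 0, block {q1,q2,q3,q6,q7} splits into {q1,q3,q6,q7} and {q2}.
On input 0, block {q1,q3,q6,q7} splits into {q1,q6,q7} and {q3}.
Split {q1,q6,q7} by δ(·,1) → {q1} and {q6} and {q7}.
No further refinement is possible. Final partition (8 blocks): {q4} | {q1} | {q5} | {q0} | {q2} | {q3} | {q6} | {q7}.

8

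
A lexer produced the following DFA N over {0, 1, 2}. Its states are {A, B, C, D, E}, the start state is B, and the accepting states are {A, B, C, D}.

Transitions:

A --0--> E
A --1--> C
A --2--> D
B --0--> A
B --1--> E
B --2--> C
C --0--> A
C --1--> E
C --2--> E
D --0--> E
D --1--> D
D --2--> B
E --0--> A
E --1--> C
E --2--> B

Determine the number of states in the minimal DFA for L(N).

All states are reachable from the start state.
Start with accepting vs non-accepting: {A,B,C,D} | {E}.
Refine {A,B,C,D} on symbol 0: members go to different blocks, giving {A,D} and {B,C}.
On input 1, block {A,D} splits into {A} and {D}.
On input 2, block {B,C} splits into {B} and {C}.
Stable partition: {A} | {E} | {B} | {D} | {C} — 5 equivalence classes.

5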